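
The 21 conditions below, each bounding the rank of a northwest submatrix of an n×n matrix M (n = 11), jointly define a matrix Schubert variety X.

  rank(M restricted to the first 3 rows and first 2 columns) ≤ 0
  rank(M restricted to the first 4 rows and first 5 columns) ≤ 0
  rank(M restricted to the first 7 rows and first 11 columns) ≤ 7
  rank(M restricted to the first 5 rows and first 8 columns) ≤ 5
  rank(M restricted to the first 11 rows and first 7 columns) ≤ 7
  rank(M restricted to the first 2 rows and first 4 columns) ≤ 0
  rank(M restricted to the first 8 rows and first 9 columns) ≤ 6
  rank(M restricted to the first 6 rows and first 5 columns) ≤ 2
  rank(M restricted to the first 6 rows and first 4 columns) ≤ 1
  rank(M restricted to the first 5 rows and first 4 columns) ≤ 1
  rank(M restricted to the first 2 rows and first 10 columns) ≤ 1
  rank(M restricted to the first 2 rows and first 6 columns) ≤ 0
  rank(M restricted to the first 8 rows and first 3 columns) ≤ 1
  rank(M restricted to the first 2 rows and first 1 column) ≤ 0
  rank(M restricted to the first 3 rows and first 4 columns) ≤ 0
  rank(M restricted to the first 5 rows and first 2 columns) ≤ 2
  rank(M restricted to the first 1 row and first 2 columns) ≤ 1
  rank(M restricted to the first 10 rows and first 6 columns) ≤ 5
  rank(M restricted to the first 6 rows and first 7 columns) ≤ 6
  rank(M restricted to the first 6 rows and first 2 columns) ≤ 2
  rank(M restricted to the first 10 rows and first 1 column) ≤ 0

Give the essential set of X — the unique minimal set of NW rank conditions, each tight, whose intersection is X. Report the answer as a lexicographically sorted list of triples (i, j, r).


Propagating the 21 rank bounds to every northwest block:

  0, 0, 0, 0, 0, 0, 1, 1, 1, 1, 1
  0, 0, 0, 0, 0, 0, 1, 1, 1, 1, 2
  0, 0, 0, 0, 0, 1, 2, 2, 2, 2, 3
  0, 0, 0, 0, 0, 1, 2, 3, 3, 3, 4
  0, 1, 1, 1, 1, 2, 3, 4, 4, 4, 5
  0, 1, 1, 1, 2, 3, 4, 5, 5, 5, 6
  0, 1, 1, 2, 3, 4, 5, 6, 6, 6, 7
  0, 1, 1, 2, 3, 4, 5, 6, 6, 7, 8
  0, 1, 2, 3, 4, 5, 6, 7, 7, 8, 9
  0, 1, 2, 3, 4, 5, 6, 7, 8, 9, 10
  1, 2, 3, 4, 5, 6, 7, 8, 9, 10, 11

so w = (7, 11, 6, 8, 2, 5, 4, 10, 3, 9, 1).

Rothe diagram D(w) (36 cells), 7 SE-corners (essential conditions):

[(2, 6, 0), (2, 10, 1), (4, 5, 0), (6, 4, 1), (8, 3, 1), (8, 9, 6), (10, 1, 0)]


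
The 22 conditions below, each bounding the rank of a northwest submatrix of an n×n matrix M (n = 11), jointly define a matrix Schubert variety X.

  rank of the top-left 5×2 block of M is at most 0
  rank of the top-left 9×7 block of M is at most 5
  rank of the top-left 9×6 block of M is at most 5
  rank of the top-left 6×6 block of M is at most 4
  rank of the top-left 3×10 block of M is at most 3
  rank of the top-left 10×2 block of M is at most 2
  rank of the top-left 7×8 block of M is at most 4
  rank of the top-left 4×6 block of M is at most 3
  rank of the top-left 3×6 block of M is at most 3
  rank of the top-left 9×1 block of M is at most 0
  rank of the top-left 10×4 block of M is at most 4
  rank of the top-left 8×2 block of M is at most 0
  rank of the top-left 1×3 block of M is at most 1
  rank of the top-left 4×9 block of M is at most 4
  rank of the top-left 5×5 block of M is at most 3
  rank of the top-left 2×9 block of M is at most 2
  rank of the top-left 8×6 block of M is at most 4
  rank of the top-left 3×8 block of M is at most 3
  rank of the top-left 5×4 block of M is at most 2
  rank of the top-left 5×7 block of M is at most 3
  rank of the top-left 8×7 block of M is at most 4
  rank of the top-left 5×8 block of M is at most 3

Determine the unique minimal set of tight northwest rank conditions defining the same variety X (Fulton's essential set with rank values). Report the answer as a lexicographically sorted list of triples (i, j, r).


Reconstructing r_w from the 22 given conditions:

  i=1: 0, 0, 1, 1, 1, 1, 1, 1, 1, 1, 1
  i=2: 0, 0, 1, 2, 2, 2, 2, 2, 2, 2, 2
  i=3: 0, 0, 1, 2, 3, 3, 3, 3, 3, 3, 3
  i=4: 0, 0, 1, 2, 3, 3, 3, 3, 4, 4, 4
  i=5: 0, 0, 1, 2, 3, 3, 3, 3, 4, 5, 5
  i=6: 0, 0, 1, 2, 3, 4, 4, 4, 5, 6, 6
  i=7: 0, 0, 1, 2, 3, 4, 4, 4, 5, 6, 7
  i=8: 0, 0, 1, 2, 3, 4, 4, 5, 6, 7, 8
  i=9: 0, 1, 2, 3, 4, 5, 5, 6, 7, 8, 9
  i=10: 1, 2, 3, 4, 5, 6, 6, 7, 8, 9, 10
  i=11: 1, 2, 3, 4, 5, 6, 7, 8, 9, 10, 11

the unique w with this rank table is (3, 4, 5, 9, 10, 6, 11, 8, 2, 1, 7).

ℓ(w)=26; the 5 essential cells (i,j,r):

[(5, 8, 3), (7, 8, 4), (8, 2, 0), (8, 7, 4), (9, 1, 0)]


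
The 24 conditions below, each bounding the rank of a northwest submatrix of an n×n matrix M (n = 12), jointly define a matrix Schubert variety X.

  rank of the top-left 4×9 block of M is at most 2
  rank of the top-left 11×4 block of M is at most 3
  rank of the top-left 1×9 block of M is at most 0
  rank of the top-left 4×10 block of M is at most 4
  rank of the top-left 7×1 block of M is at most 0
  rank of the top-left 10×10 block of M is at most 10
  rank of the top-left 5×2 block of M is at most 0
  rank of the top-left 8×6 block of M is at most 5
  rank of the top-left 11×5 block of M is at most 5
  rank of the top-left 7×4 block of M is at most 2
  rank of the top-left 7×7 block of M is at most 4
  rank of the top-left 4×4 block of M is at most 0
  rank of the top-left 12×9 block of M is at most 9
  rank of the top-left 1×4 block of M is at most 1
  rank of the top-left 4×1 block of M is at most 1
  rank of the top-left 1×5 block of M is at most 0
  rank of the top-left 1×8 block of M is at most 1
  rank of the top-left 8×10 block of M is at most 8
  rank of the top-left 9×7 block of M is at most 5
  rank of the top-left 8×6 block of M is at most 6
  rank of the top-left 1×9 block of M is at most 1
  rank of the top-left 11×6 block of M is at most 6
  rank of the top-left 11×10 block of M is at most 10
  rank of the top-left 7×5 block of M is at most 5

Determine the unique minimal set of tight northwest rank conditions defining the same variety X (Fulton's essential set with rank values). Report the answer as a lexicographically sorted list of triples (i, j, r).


Computing R[i][j] = min implied NW-rank bound (n=12, 24 conditions):

  0 | 0 | 0 | 0 | 0 | 0 | 0 | 0 | 0 | 1 | 1 | 1
  0 | 0 | 0 | 0 | 1 | 1 | 1 | 1 | 1 | 2 | 2 | 2
  0 | 0 | 0 | 0 | 1 | 2 | 2 | 2 | 2 | 3 | 3 | 3
  0 | 0 | 0 | 0 | 1 | 2 | 2 | 2 | 2 | 3 | 4 | 4
  0 | 0 | 1 | 1 | 2 | 3 | 3 | 3 | 3 | 4 | 5 | 5
  0 | 1 | 2 | 2 | 3 | 4 | 4 | 4 | 4 | 5 | 6 | 6
  0 | 1 | 2 | 2 | 3 | 4 | 4 | 5 | 5 | 6 | 7 | 7
  1 | 2 | 3 | 3 | 4 | 5 | 5 | 6 | 6 | 7 | 8 | 8
  1 | 2 | 3 | 3 | 4 | 5 | 5 | 6 | 7 | 8 | 9 | 9
  1 | 2 | 3 | 3 | 4 | 5 | 6 | 7 | 8 | 9 | 10 | 10
  1 | 2 | 3 | 3 | 4 | 5 | 6 | 7 | 8 | 9 | 10 | 11
  1 | 2 | 3 | 4 | 5 | 6 | 7 | 8 | 9 | 10 | 11 | 12

hence w(1..12) = (10, 5, 6, 11, 3, 2, 8, 1, 9, 7, 12, 4).

Fulton essential set (9 of the 34 Rothe cells):

[(1, 9, 0), (4, 4, 0), (4, 9, 2), (5, 2, 0), (7, 1, 0), (7, 4, 2), (7, 7, 4), (9, 7, 5), (11, 4, 3)]


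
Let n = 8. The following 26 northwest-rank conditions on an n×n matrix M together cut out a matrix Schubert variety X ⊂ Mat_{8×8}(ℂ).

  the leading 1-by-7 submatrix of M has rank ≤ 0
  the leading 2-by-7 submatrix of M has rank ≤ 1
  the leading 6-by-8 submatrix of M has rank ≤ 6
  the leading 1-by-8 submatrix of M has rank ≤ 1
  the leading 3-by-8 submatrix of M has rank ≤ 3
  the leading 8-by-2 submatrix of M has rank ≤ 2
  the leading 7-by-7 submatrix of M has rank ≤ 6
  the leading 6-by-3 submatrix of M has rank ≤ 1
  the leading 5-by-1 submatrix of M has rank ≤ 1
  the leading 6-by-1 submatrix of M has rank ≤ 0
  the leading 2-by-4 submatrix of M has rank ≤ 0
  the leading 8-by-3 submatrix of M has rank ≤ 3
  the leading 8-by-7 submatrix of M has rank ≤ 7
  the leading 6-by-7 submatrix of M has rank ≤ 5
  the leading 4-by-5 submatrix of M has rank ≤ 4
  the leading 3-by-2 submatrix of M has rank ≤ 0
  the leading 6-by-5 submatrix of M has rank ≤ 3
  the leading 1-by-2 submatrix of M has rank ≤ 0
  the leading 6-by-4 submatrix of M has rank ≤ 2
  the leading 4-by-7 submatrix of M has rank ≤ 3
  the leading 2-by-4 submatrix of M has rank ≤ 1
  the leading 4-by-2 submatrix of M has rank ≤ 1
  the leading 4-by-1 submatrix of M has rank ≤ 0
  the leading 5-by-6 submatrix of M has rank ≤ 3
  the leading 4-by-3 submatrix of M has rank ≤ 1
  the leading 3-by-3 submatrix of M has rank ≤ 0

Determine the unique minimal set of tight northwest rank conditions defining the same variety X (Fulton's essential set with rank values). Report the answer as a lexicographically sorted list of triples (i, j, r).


Reconstructing r_w from the 26 given conditions:

  i=1: 0 0 0 0 0 0 0 1
  i=2: 0 0 0 0 1 1 1 2
  i=3: 0 0 0 1 2 2 2 3
  i=4: 0 1 1 2 3 3 3 4
  i=5: 0 1 1 2 3 3 4 5
  i=6: 0 1 1 2 3 4 5 6
  i=7: 1 2 2 3 4 5 6 7
  i=8: 1 2 3 4 5 6 7 8

giving w = (8, 5, 4, 2, 7, 6, 1, 3) via Δ²R.

D(w) has 20 cells with 6 SE-corners; essential set:

[(1, 7, 0), (2, 4, 0), (3, 3, 0), (5, 6, 3), (6, 1, 0), (6, 3, 1)]


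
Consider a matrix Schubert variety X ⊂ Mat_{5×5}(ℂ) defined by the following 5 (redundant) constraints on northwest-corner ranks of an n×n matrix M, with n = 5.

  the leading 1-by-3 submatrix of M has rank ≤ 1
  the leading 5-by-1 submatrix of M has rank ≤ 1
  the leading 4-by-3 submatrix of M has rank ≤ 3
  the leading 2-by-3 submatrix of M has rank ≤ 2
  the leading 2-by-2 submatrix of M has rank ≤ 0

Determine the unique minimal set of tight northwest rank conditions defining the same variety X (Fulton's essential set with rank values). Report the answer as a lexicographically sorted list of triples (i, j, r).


Reconstructing r_w from the 5 given conditions:

  R[1]: 0  0  1  1  1
  R[2]: 0  0  1  2  2
  R[3]: 1  1  2  3  3
  R[4]: 1  2  3  4  4
  R[5]: 1  2  3  4  5

second differences of R give the permutation w = (3, 4, 1, 2, 5).

1 SE-corner of the 4-cell Rothe diagram gives Ess(w):

[(2, 2, 0)]


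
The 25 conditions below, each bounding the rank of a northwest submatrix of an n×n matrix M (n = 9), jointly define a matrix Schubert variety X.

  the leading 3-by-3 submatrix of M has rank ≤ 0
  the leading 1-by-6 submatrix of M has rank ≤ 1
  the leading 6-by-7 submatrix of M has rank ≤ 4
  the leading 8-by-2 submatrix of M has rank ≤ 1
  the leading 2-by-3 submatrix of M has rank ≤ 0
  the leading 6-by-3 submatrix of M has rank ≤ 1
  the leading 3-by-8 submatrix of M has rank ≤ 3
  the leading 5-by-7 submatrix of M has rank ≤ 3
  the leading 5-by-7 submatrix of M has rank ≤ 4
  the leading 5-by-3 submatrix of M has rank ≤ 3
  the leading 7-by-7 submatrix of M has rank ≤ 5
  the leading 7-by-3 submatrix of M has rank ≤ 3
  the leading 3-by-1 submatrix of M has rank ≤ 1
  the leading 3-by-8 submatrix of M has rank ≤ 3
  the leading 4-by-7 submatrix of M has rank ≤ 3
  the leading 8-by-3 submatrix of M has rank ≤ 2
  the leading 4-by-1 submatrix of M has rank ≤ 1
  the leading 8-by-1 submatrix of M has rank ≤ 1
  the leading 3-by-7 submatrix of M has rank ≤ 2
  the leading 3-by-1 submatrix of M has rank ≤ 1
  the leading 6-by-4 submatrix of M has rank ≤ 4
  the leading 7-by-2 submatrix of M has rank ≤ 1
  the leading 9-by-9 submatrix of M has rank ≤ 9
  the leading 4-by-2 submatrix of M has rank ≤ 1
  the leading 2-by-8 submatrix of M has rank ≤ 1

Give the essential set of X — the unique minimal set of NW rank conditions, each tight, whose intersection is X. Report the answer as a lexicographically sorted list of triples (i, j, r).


The tightest implied rank at each (i,j), from the 25 conditions:

  i=1: 0 0 0 1 1 1 1 1 1
  i=2: 0 0 0 1 1 1 1 1 2
  i=3: 0 0 0 1 2 2 2 2 3
  i=4: 1 1 1 2 3 3 3 3 4
  i=5: 1 1 1 2 3 3 3 4 5
  i=6: 1 1 1 2 3 4 4 5 6
  i=7: 1 1 2 3 4 5 5 6 7
  i=8: 1 1 2 3 4 5 6 7 8
  i=9: 1 2 3 4 5 6 7 8 9

hence w(1..9) = (4, 9, 5, 1, 8, 6, 3, 7, 2).

ℓ(w)=21; the 5 essential cells (i,j,r):

[(2, 8, 1), (3, 3, 0), (5, 7, 3), (6, 3, 1), (8, 2, 1)]


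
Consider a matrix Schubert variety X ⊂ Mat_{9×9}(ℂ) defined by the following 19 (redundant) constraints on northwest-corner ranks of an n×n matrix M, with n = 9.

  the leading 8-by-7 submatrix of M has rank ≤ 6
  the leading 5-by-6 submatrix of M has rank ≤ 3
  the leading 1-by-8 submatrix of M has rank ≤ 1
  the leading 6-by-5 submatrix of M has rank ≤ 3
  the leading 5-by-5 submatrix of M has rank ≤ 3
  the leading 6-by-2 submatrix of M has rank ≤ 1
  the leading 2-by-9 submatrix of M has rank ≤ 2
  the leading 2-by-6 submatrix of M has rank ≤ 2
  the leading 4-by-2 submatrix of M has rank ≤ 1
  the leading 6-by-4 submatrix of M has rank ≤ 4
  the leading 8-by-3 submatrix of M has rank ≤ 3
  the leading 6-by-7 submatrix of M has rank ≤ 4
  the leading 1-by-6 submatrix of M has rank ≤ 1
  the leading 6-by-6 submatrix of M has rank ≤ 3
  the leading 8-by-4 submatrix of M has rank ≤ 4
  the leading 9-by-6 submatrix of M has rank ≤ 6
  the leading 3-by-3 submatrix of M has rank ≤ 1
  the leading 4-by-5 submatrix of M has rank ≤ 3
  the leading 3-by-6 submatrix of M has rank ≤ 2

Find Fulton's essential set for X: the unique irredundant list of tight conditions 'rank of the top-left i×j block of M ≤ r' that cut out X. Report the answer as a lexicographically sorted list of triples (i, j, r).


The tightest implied rank at each (i,j), from the 19 conditions:

  R[1]: 1, 1, 1, 1, 1, 1, 1, 1, 1
  R[2]: 1, 1, 1, 2, 2, 2, 2, 2, 2
  R[3]: 1, 1, 1, 2, 2, 2, 3, 3, 3
  R[4]: 1, 1, 2, 3, 3, 3, 4, 4, 4
  R[5]: 1, 1, 2, 3, 3, 3, 4, 5, 5
  R[6]: 1, 1, 2, 3, 3, 3, 4, 5, 6
  R[7]: 1, 2, 3, 4, 4, 4, 5, 6, 7
  R[8]: 1, 2, 3, 4, 5, 5, 6, 7, 8
  R[9]: 1, 2, 3, 4, 5, 6, 7, 8, 9

so w = (1, 4, 7, 3, 8, 9, 2, 5, 6).

ℓ(w)=13; the 4 essential cells (i,j,r):

[(3, 3, 1), (3, 6, 2), (6, 2, 1), (6, 6, 3)]


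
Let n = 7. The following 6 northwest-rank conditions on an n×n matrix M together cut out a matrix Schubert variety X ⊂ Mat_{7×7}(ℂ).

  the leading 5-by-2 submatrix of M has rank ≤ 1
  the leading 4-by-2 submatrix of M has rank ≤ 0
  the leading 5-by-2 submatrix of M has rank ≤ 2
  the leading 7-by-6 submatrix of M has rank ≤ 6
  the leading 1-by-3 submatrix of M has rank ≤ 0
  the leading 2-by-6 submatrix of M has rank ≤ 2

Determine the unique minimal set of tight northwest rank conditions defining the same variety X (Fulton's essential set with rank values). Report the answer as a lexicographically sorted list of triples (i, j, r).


Propagating the 6 rank bounds to every northwest block:

  R[1]: 0, 0, 0, 1, 1, 1, 1
  R[2]: 0, 0, 1, 2, 2, 2, 2
  R[3]: 0, 0, 1, 2, 3, 3, 3
  R[4]: 0, 0, 1, 2, 3, 4, 4
  R[5]: 1, 1, 2, 3, 4, 5, 5
  R[6]: 1, 2, 3, 4, 5, 6, 6
  R[7]: 1, 2, 3, 4, 5, 6, 7

hence w(1..7) = (4, 3, 5, 6, 1, 2, 7).

2 SE-corners of the 9-cell Rothe diagram give Ess(w):

[(1, 3, 0), (4, 2, 0)]


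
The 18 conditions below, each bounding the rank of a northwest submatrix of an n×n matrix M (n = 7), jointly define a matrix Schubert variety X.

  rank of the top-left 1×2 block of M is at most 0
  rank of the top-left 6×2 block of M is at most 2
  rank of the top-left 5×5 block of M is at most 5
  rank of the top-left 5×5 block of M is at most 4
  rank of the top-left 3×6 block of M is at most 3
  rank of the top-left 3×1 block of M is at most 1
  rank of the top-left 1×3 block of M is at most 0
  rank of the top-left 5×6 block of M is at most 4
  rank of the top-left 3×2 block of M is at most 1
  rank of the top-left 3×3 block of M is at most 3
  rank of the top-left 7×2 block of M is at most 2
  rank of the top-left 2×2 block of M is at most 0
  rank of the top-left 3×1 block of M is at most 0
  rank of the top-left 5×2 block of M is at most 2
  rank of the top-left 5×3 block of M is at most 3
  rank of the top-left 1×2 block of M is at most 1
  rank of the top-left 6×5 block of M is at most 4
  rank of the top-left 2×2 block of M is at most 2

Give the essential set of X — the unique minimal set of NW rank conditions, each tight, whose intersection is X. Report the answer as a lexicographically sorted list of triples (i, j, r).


Propagating the 18 rank bounds to every northwest block:

  0, 0, 0, 1, 1, 1, 1
  0, 0, 1, 2, 2, 2, 2
  0, 1, 2, 3, 3, 3, 3
  1, 2, 3, 4, 4, 4, 4
  1, 2, 3, 4, 4, 4, 5
  1, 2, 3, 4, 4, 5, 6
  1, 2, 3, 4, 5, 6, 7

second differences of R give the permutation w = (4, 3, 2, 1, 7, 6, 5).

|D(w)|=9, |Ess(w)|=5:

[(1, 3, 0), (2, 2, 0), (3, 1, 0), (5, 6, 4), (6, 5, 4)]


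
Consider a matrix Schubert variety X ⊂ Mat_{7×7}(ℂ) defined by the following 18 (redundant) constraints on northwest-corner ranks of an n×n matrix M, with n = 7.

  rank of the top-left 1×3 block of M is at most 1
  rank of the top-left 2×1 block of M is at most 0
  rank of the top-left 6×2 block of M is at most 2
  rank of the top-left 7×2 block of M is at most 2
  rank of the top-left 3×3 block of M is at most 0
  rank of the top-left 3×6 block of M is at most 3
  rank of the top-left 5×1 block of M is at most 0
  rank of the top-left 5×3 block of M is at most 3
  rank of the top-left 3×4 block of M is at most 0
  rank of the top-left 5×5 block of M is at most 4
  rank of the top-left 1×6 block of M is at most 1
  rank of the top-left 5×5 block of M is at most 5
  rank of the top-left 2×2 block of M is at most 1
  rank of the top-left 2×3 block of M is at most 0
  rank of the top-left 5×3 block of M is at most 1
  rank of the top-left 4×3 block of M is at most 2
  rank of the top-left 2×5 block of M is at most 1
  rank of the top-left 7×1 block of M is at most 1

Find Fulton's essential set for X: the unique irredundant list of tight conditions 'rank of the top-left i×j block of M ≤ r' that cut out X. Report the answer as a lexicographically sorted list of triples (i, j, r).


Computing R[i][j] = min implied NW-rank bound (n=7, 18 conditions):

  R[1]: 0 0 0 0 1 1 1
  R[2]: 0 0 0 0 1 2 2
  R[3]: 0 0 0 0 1 2 3
  R[4]: 0 1 1 1 2 3 4
  R[5]: 0 1 1 2 3 4 5
  R[6]: 1 2 2 3 4 5 6
  R[7]: 1 2 3 4 5 6 7

second differences of R give the permutation w = (5, 6, 7, 2, 4, 1, 3).

ℓ(w)=15; the 3 essential cells (i,j,r):

[(3, 4, 0), (5, 1, 0), (5, 3, 1)]


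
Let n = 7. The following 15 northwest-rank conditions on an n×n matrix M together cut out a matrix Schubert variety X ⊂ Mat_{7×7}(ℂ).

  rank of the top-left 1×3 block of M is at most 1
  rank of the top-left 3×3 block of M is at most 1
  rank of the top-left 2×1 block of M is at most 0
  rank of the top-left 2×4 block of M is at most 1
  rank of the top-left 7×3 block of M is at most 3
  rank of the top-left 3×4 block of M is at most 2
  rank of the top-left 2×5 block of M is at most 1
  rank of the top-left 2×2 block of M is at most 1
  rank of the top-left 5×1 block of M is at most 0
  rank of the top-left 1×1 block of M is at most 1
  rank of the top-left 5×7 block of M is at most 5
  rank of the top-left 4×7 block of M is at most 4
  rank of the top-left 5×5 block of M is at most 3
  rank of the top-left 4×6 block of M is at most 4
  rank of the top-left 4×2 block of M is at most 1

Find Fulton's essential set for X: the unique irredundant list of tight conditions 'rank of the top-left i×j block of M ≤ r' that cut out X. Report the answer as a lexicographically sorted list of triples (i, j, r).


The tightest implied rank at each (i,j), from the 15 conditions:

  i=1: 0 1 1 1 1 1 1
  i=2: 0 1 1 1 1 2 2
  i=3: 0 1 1 2 2 3 3
  i=4: 0 1 2 3 3 4 4
  i=5: 0 1 2 3 3 4 5
  i=6: 1 2 3 4 4 5 6
  i=7: 1 2 3 4 5 6 7

the unique w with this rank table is (2, 6, 4, 3, 7, 1, 5).

ℓ(w)=10; the 4 essential cells (i,j,r):

[(2, 5, 1), (3, 3, 1), (5, 1, 0), (5, 5, 3)]


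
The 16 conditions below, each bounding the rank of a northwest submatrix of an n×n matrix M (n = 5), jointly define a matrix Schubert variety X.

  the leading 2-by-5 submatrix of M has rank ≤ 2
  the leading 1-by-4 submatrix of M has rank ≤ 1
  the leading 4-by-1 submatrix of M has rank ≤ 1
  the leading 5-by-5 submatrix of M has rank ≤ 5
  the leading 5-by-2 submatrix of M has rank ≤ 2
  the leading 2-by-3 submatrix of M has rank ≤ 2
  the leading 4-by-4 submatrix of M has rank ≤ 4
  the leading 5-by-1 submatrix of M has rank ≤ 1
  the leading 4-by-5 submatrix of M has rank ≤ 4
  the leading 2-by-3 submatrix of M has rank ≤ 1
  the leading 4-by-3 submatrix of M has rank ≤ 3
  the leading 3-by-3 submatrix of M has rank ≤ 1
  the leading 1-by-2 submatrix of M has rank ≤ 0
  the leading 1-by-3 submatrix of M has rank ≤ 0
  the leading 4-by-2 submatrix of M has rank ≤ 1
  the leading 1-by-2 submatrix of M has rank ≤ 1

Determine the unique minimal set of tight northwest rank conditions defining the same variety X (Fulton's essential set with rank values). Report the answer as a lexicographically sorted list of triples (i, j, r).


Rank table r_w(5×5) implied by the 16 constraints:

  R[1]: 0, 0, 0, 1, 1
  R[2]: 1, 1, 1, 2, 2
  R[3]: 1, 1, 1, 2, 3
  R[4]: 1, 1, 2, 3, 4
  R[5]: 1, 2, 3, 4, 5

hence w(1..5) = (4, 1, 5, 3, 2).

D(w) has 6 cells with 3 SE-corners; essential set:

[(1, 3, 0), (3, 3, 1), (4, 2, 1)]


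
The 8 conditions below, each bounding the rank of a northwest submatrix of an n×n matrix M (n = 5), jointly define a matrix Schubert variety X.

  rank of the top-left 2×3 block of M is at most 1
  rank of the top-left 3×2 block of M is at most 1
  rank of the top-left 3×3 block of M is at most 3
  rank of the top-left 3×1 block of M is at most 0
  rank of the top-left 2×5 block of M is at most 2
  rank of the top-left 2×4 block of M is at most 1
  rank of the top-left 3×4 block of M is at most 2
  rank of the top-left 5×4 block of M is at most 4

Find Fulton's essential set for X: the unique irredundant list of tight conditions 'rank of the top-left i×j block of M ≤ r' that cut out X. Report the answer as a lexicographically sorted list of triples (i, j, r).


The tightest implied rank at each (i,j), from the 8 conditions:

  0, 1, 1, 1, 1
  0, 1, 1, 1, 2
  0, 1, 2, 2, 3
  1, 2, 3, 3, 4
  1, 2, 3, 4, 5

reading off 1-entries of Δ²R: w = (2, 5, 3, 1, 4).

|D(w)|=5, |Ess(w)|=2:

[(2, 4, 1), (3, 1, 0)]


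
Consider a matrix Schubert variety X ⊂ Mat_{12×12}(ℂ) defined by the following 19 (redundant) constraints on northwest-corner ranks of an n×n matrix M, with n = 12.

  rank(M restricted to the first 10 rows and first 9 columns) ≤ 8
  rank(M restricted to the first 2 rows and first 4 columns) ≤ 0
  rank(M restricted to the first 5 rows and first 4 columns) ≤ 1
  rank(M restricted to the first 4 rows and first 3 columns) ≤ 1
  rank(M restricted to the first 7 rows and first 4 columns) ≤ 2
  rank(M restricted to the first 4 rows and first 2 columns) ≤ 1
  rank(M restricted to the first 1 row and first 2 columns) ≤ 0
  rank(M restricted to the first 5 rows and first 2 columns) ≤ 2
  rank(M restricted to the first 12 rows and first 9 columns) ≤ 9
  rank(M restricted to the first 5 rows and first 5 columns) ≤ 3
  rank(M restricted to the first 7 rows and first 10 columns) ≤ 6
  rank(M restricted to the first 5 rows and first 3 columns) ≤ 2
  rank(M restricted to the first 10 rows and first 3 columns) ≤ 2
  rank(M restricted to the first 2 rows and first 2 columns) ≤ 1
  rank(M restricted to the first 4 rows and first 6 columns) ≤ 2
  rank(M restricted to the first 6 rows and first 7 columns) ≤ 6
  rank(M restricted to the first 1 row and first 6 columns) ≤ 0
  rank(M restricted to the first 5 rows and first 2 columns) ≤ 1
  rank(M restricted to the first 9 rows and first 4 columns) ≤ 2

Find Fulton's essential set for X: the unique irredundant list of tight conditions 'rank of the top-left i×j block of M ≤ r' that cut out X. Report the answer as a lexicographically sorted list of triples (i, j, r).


Propagating the 19 rank bounds to every northwest block:

  R[1]: 0 | 0 | 0 | 0 | 0 | 0 | 1 | 1 | 1 | 1 | 1 | 1
  R[2]: 0 | 0 | 0 | 0 | 1 | 1 | 2 | 2 | 2 | 2 | 2 | 2
  R[3]: 1 | 1 | 1 | 1 | 2 | 2 | 3 | 3 | 3 | 3 | 3 | 3
  R[4]: 1 | 1 | 1 | 1 | 2 | 2 | 3 | 4 | 4 | 4 | 4 | 4
  R[5]: 1 | 1 | 1 | 1 | 2 | 3 | 4 | 5 | 5 | 5 | 5 | 5
  R[6]: 1 | 2 | 2 | 2 | 3 | 4 | 5 | 6 | 6 | 6 | 6 | 6
  R[7]: 1 | 2 | 2 | 2 | 3 | 4 | 5 | 6 | 6 | 6 | 7 | 7
  R[8]: 1 | 2 | 2 | 2 | 3 | 4 | 5 | 6 | 7 | 7 | 8 | 8
  R[9]: 1 | 2 | 2 | 2 | 3 | 4 | 5 | 6 | 7 | 8 | 9 | 9
  R[10]: 1 | 2 | 2 | 3 | 4 | 5 | 6 | 7 | 8 | 9 | 10 | 10
  R[11]: 1 | 2 | 3 | 4 | 5 | 6 | 7 | 8 | 9 | 10 | 11 | 11
  R[12]: 1 | 2 | 3 | 4 | 5 | 6 | 7 | 8 | 9 | 10 | 11 | 12

so w = (7, 5, 1, 8, 6, 2, 11, 9, 10, 4, 3, 12).

D(w) has 26 cells with 7 SE-corners; essential set:

[(1, 6, 0), (2, 4, 0), (4, 6, 2), (5, 4, 1), (7, 10, 6), (9, 4, 2), (10, 3, 2)]


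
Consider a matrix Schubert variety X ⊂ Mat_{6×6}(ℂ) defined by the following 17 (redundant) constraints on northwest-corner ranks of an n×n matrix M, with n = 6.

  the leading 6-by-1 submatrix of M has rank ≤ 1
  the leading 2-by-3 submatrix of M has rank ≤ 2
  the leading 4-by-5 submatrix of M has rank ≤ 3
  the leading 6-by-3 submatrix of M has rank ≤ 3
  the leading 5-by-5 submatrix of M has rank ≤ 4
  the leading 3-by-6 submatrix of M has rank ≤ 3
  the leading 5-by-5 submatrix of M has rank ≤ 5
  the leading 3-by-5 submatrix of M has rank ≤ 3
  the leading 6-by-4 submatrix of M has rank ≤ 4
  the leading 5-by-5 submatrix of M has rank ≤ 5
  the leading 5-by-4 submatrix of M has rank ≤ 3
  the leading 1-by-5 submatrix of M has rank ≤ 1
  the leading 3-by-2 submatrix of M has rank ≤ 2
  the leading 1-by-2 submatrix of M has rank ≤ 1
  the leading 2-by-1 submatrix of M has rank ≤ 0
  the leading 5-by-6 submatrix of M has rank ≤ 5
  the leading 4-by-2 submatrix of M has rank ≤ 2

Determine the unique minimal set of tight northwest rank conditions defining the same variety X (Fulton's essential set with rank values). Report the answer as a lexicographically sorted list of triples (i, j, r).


Recovering R(i,j) via the rank-extension bound from the 17 conditions:

  row 1: 0  1  1  1  1  1
  row 2: 0  1  2  2  2  2
  row 3: 1  2  3  3  3  3
  row 4: 1  2  3  3  3  4
  row 5: 1  2  3  3  4  5
  row 6: 1  2  3  4  5  6

so w = (2, 3, 1, 6, 5, 4).

|D(w)|=5, |Ess(w)|=3:

[(2, 1, 0), (4, 5, 3), (5, 4, 3)]


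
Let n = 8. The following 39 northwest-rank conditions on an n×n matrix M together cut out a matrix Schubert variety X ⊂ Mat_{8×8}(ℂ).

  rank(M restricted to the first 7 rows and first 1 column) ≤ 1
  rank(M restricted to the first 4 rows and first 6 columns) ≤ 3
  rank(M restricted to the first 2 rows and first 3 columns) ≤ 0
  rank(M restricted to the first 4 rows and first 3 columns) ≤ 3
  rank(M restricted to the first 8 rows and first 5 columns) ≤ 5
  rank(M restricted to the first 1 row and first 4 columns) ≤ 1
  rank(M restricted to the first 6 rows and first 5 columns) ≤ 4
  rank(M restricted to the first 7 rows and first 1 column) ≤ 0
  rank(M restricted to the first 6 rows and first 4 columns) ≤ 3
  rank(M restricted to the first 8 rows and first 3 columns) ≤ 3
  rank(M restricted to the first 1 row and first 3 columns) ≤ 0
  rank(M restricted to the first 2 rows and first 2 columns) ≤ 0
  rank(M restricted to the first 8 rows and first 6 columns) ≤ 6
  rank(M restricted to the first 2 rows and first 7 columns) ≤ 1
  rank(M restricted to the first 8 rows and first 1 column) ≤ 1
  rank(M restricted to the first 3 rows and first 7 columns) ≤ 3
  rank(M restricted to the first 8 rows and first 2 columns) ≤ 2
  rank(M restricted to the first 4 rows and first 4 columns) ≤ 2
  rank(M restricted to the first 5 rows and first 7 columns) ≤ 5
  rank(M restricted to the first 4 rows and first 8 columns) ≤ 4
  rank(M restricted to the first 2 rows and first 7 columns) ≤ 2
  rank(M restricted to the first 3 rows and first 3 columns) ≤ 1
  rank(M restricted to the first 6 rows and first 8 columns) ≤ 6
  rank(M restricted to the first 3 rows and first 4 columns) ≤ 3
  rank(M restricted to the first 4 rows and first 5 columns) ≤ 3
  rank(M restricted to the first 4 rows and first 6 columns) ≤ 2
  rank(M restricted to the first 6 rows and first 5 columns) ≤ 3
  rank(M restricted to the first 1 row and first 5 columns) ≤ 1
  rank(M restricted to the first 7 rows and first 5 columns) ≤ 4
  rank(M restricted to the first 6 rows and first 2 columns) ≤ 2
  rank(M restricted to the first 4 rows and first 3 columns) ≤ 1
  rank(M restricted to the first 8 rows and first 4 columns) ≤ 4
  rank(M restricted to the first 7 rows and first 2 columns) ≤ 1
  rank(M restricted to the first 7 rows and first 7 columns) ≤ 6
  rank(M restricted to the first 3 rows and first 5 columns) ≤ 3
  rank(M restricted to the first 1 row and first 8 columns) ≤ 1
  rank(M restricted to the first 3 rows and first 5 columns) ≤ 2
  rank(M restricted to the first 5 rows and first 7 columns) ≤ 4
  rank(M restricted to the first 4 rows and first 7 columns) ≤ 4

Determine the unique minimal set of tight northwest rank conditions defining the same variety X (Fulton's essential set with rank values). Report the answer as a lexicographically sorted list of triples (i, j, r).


Recovering R(i,j) via the rank-extension bound from the 39 conditions:

  R[1]: 0 | 0 | 0 | 1 | 1 | 1 | 1 | 1
  R[2]: 0 | 0 | 0 | 1 | 1 | 1 | 1 | 2
  R[3]: 0 | 1 | 1 | 2 | 2 | 2 | 2 | 3
  R[4]: 0 | 1 | 1 | 2 | 2 | 2 | 3 | 4
  R[5]: 0 | 1 | 2 | 3 | 3 | 3 | 4 | 5
  R[6]: 0 | 1 | 2 | 3 | 3 | 4 | 5 | 6
  R[7]: 0 | 1 | 2 | 3 | 4 | 5 | 6 | 7
  R[8]: 1 | 2 | 3 | 4 | 5 | 6 | 7 | 8

the unique w with this rank table is (4, 8, 2, 7, 3, 6, 5, 1).

ℓ(w)=18; the 6 essential cells (i,j,r):

[(2, 3, 0), (2, 7, 1), (4, 3, 1), (4, 6, 2), (6, 5, 3), (7, 1, 0)]


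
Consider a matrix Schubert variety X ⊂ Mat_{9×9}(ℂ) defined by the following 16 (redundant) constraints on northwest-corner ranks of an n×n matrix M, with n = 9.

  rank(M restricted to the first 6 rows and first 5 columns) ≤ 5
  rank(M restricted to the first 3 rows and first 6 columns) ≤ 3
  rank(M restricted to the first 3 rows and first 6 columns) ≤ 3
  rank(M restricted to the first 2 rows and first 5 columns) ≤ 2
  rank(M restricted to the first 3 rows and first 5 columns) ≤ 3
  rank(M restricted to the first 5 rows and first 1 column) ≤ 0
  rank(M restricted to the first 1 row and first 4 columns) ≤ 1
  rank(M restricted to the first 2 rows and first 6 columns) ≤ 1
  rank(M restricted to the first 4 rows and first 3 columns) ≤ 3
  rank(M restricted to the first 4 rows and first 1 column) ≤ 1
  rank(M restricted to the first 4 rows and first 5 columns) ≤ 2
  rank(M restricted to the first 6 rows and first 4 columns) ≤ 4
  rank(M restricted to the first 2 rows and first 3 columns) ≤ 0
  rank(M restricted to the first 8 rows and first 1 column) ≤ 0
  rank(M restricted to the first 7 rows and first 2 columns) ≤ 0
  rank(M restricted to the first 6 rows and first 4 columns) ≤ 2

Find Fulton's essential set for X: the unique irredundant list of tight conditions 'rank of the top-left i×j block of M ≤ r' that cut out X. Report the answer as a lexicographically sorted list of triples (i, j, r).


Computing R[i][j] = min implied NW-rank bound (n=9, 16 conditions):

  R[1]: 0 0 0 1 1 1 1 1 1
  R[2]: 0 0 0 1 1 1 2 2 2
  R[3]: 0 0 1 2 2 2 3 3 3
  R[4]: 0 0 1 2 2 3 4 4 4
  R[5]: 0 0 1 2 3 4 5 5 5
  R[6]: 0 0 1 2 3 4 5 6 6
  R[7]: 0 0 1 2 3 4 5 6 7
  R[8]: 0 1 2 3 4 5 6 7 8
  R[9]: 1 2 3 4 5 6 7 8 9

so w = (4, 7, 3, 6, 5, 8, 9, 2, 1).

D(w) has 20 cells with 5 SE-corners; essential set:

[(2, 3, 0), (2, 6, 1), (4, 5, 2), (7, 2, 0), (8, 1, 0)]


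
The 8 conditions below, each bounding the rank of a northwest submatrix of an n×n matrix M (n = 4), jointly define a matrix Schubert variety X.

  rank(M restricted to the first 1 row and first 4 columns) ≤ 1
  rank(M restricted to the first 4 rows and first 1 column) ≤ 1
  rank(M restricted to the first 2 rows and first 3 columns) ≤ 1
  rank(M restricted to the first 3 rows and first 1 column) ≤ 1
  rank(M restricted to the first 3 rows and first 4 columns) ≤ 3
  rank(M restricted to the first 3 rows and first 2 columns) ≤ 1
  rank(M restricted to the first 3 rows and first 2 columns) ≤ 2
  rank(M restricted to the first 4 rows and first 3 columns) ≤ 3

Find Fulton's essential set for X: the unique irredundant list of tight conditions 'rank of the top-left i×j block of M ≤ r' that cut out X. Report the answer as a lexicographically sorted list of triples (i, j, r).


Computing R[i][j] = min implied NW-rank bound (n=4, 8 conditions):

  row 1: 1 1 1 1
  row 2: 1 1 1 2
  row 3: 1 1 2 3
  row 4: 1 2 3 4

hence w(1..4) = (1, 4, 3, 2).

ℓ(w)=3; the 2 essential cells (i,j,r):

[(2, 3, 1), (3, 2, 1)]


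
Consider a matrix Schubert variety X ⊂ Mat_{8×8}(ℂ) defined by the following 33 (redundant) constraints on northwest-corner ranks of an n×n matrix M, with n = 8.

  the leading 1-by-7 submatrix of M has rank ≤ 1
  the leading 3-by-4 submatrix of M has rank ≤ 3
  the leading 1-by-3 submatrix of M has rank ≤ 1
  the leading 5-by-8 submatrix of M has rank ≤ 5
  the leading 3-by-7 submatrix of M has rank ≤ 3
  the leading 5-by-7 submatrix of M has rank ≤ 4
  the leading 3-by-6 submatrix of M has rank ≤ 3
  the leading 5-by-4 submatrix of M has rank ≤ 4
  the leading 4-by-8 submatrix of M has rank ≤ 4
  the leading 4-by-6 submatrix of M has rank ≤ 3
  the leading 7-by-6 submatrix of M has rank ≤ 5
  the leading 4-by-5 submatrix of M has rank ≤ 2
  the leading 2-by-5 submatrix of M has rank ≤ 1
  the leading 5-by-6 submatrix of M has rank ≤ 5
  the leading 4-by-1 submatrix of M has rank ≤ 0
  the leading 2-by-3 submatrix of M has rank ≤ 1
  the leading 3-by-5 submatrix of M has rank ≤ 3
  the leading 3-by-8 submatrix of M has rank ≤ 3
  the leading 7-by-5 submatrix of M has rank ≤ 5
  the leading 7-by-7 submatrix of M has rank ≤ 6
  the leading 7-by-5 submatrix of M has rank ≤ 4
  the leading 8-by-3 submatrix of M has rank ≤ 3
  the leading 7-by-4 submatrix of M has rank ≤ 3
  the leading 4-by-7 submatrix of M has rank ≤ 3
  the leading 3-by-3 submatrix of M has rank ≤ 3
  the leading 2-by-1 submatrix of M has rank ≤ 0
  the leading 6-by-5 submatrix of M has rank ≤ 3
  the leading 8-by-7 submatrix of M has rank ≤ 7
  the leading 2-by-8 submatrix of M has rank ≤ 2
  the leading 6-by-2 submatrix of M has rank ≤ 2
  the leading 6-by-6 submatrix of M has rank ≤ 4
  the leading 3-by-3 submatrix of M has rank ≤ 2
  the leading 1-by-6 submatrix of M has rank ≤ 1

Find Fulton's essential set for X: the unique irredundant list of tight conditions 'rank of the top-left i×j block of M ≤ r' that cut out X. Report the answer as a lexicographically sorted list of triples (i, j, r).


The tightest implied rank at each (i,j), from the 33 conditions:

  0 1 1 1 1 1 1 1
  0 1 1 1 1 2 2 2
  0 1 2 2 2 3 3 3
  0 1 2 2 2 3 3 4
  1 2 3 3 3 4 4 5
  1 2 3 3 3 4 5 6
  1 2 3 3 4 5 6 7
  1 2 3 4 5 6 7 8

second differences of R give the permutation w = (2, 6, 3, 8, 1, 7, 5, 4).

ℓ(w)=13; the 6 essential cells (i,j,r):

[(2, 5, 1), (4, 1, 0), (4, 5, 2), (4, 7, 3), (6, 5, 3), (7, 4, 3)]


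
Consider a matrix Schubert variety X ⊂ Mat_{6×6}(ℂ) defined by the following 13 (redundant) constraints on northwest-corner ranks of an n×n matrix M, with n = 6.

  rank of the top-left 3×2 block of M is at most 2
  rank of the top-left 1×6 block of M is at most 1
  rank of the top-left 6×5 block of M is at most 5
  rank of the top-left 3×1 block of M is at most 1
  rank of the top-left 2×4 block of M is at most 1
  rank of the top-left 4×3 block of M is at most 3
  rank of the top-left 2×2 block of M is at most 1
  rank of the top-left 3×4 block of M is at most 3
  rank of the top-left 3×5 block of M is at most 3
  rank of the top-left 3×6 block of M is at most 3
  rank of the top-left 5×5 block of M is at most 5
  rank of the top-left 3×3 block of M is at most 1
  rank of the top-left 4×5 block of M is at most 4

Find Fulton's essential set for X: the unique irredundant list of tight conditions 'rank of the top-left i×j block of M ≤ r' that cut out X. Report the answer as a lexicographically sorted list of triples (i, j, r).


Reconstructing r_w from the 13 given conditions:

  R[1]: 1 | 1 | 1 | 1 | 1 | 1
  R[2]: 1 | 1 | 1 | 1 | 2 | 2
  R[3]: 1 | 1 | 1 | 2 | 3 | 3
  R[4]: 1 | 2 | 2 | 3 | 4 | 4
  R[5]: 1 | 2 | 3 | 4 | 5 | 5
  R[6]: 1 | 2 | 3 | 4 | 5 | 6

giving w = (1, 5, 4, 2, 3, 6) via Δ²R.

D(w) has 5 cells with 2 SE-corners; essential set:

[(2, 4, 1), (3, 3, 1)]


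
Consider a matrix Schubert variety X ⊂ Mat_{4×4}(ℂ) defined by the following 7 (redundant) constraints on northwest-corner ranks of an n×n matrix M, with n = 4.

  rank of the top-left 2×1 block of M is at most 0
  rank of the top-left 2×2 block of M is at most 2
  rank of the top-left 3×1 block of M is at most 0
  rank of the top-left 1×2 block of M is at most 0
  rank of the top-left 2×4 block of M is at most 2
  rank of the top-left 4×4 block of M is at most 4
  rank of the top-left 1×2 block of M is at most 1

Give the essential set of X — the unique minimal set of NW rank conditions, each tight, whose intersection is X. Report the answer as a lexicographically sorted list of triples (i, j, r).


Reconstructing r_w from the 7 given conditions:

  row 1: 0 0 1 1
  row 2: 0 1 2 2
  row 3: 0 1 2 3
  row 4: 1 2 3 4

reading off 1-entries of Δ²R: w = (3, 2, 4, 1).

D(w) has 4 cells with 2 SE-corners; essential set:

[(1, 2, 0), (3, 1, 0)]


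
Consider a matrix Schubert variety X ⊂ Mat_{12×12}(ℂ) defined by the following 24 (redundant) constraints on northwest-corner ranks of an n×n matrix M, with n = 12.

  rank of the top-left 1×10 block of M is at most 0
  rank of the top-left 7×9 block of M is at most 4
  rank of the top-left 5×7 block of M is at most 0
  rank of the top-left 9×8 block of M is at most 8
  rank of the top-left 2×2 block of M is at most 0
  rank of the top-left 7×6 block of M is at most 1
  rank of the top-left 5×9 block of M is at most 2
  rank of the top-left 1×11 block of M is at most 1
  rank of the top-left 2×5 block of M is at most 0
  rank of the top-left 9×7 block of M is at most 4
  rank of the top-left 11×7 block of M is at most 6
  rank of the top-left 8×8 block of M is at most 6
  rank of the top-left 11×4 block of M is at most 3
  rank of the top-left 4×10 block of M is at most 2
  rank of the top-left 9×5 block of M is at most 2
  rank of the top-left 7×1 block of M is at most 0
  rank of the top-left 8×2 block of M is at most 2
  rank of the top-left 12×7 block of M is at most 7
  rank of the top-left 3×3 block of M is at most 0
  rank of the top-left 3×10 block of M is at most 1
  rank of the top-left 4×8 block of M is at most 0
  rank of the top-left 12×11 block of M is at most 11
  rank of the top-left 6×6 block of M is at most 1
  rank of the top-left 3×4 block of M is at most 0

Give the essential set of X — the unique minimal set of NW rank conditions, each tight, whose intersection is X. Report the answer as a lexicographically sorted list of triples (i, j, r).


Recovering R(i,j) via the rank-extension bound from the 24 conditions:

  row 1: 0, 0, 0, 0, 0, 0, 0, 0, 0, 0, 1, 1
  row 2: 0, 0, 0, 0, 0, 0, 0, 0, 1, 1, 2, 2
  row 3: 0, 0, 0, 0, 0, 0, 0, 0, 1, 1, 2, 3
  row 4: 0, 0, 0, 0, 0, 0, 0, 0, 1, 2, 3, 4
  row 5: 0, 0, 0, 0, 0, 0, 0, 1, 2, 3, 4, 5
  row 6: 0, 1, 1, 1, 1, 1, 1, 2, 3, 4, 5, 6
  row 7: 0, 1, 1, 1, 1, 1, 2, 3, 4, 5, 6, 7
  row 8: 1, 2, 2, 2, 2, 2, 3, 4, 5, 6, 7, 8
  row 9: 1, 2, 2, 2, 2, 3, 4, 5, 6, 7, 8, 9
  row 10: 1, 2, 3, 3, 3, 4, 5, 6, 7, 8, 9, 10
  row 11: 1, 2, 3, 3, 4, 5, 6, 7, 8, 9, 10, 11
  row 12: 1, 2, 3, 4, 5, 6, 7, 8, 9, 10, 11, 12

so w = (11, 9, 12, 10, 8, 2, 7, 1, 6, 3, 5, 4).

D(w) has 52 cells with 8 SE-corners; essential set:

[(1, 10, 0), (3, 10, 1), (4, 8, 0), (5, 7, 0), (7, 1, 0), (7, 6, 1), (9, 5, 2), (11, 4, 3)]


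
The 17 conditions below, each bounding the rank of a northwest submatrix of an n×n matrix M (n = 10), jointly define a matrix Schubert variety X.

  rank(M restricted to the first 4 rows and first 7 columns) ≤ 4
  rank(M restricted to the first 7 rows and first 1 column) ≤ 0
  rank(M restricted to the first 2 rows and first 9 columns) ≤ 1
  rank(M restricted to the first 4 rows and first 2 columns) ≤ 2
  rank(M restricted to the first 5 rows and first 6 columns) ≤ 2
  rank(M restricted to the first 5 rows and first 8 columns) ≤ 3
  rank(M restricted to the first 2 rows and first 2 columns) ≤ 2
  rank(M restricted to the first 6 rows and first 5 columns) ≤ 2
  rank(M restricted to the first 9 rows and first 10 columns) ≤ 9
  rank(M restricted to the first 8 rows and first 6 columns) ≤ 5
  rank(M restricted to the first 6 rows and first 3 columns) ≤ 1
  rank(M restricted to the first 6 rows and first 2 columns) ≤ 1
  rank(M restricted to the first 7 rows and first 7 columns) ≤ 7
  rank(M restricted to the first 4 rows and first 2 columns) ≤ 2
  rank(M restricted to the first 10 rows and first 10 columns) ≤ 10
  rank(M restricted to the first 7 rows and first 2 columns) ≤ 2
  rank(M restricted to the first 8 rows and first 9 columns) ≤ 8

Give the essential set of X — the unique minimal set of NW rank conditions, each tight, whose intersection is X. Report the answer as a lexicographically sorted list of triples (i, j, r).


The tightest implied rank at each (i,j), from the 17 conditions:

  i=1: 0 | 1 | 1 | 1 | 1 | 1 | 1 | 1 | 1 | 1
  i=2: 0 | 1 | 1 | 1 | 1 | 1 | 1 | 1 | 1 | 2
  i=3: 0 | 1 | 1 | 2 | 2 | 2 | 2 | 2 | 2 | 3
  i=4: 0 | 1 | 1 | 2 | 2 | 2 | 3 | 3 | 3 | 4
  i=5: 0 | 1 | 1 | 2 | 2 | 2 | 3 | 3 | 4 | 5
  i=6: 0 | 1 | 1 | 2 | 2 | 3 | 4 | 4 | 5 | 6
  i=7: 0 | 1 | 2 | 3 | 3 | 4 | 5 | 5 | 6 | 7
  i=8: 1 | 2 | 3 | 4 | 4 | 5 | 6 | 6 | 7 | 8
  i=9: 1 | 2 | 3 | 4 | 5 | 6 | 7 | 7 | 8 | 9
  i=10: 1 | 2 | 3 | 4 | 5 | 6 | 7 | 8 | 9 | 10

so w = (2, 10, 4, 7, 9, 6, 3, 1, 5, 8).

D(w) has 24 cells with 6 SE-corners; essential set:

[(2, 9, 1), (5, 6, 2), (5, 8, 3), (6, 3, 1), (6, 5, 2), (7, 1, 0)]
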